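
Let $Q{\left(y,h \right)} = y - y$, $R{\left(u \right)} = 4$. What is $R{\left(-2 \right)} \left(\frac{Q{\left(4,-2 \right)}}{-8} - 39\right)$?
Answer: $-156$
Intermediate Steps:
$Q{\left(y,h \right)} = 0$
$R{\left(-2 \right)} \left(\frac{Q{\left(4,-2 \right)}}{-8} - 39\right) = 4 \left(\frac{0}{-8} - 39\right) = 4 \left(0 \left(- \frac{1}{8}\right) - 39\right) = 4 \left(0 - 39\right) = 4 \left(-39\right) = -156$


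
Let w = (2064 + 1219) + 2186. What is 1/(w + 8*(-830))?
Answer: -1/1171 ≈ -0.00085397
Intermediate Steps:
w = 5469 (w = 3283 + 2186 = 5469)
1/(w + 8*(-830)) = 1/(5469 + 8*(-830)) = 1/(5469 - 6640) = 1/(-1171) = -1/1171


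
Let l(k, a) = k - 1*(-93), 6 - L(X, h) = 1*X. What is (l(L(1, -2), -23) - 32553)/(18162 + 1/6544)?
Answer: -212385520/118852129 ≈ -1.7870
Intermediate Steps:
L(X, h) = 6 - X
l(k, a) = 93 + k (l(k, a) = k + 93 = 93 + k)
(l(L(1, -2), -23) - 32553)/(18162 + 1/6544) = ((93 + (6 - 1*1)) - 32553)/(18162 + 1/6544) = ((93 + (6 - 1)) - 32553)/(18162 + 1/6544) = ((93 + 5) - 32553)/(118852129/6544) = (98 - 32553)*(6544/118852129) = -32455*6544/118852129 = -212385520/118852129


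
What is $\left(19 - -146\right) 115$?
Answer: $18975$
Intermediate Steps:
$\left(19 - -146\right) 115 = \left(19 + 146\right) 115 = 165 \cdot 115 = 18975$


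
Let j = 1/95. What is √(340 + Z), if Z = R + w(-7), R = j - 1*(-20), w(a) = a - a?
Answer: √3249095/95 ≈ 18.974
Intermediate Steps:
j = 1/95 ≈ 0.010526
w(a) = 0
R = 1901/95 (R = 1/95 - 1*(-20) = 1/95 + 20 = 1901/95 ≈ 20.011)
Z = 1901/95 (Z = 1901/95 + 0 = 1901/95 ≈ 20.011)
√(340 + Z) = √(340 + 1901/95) = √(34201/95) = √3249095/95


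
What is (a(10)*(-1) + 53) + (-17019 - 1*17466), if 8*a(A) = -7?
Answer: -275449/8 ≈ -34431.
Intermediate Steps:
a(A) = -7/8 (a(A) = (⅛)*(-7) = -7/8)
(a(10)*(-1) + 53) + (-17019 - 1*17466) = (-7/8*(-1) + 53) + (-17019 - 1*17466) = (7/8 + 53) + (-17019 - 17466) = 431/8 - 34485 = -275449/8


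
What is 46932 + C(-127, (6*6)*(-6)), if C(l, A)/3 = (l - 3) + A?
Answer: 45894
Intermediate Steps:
C(l, A) = -9 + 3*A + 3*l (C(l, A) = 3*((l - 3) + A) = 3*((-3 + l) + A) = 3*(-3 + A + l) = -9 + 3*A + 3*l)
46932 + C(-127, (6*6)*(-6)) = 46932 + (-9 + 3*((6*6)*(-6)) + 3*(-127)) = 46932 + (-9 + 3*(36*(-6)) - 381) = 46932 + (-9 + 3*(-216) - 381) = 46932 + (-9 - 648 - 381) = 46932 - 1038 = 45894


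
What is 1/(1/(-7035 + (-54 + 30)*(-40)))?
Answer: -6075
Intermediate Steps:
1/(1/(-7035 + (-54 + 30)*(-40))) = 1/(1/(-7035 - 24*(-40))) = 1/(1/(-7035 + 960)) = 1/(1/(-6075)) = 1/(-1/6075) = -6075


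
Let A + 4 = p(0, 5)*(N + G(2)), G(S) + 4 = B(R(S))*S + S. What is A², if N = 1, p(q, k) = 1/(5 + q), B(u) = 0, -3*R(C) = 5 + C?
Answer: 441/25 ≈ 17.640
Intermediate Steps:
R(C) = -5/3 - C/3 (R(C) = -(5 + C)/3 = -5/3 - C/3)
G(S) = -4 + S (G(S) = -4 + (0*S + S) = -4 + (0 + S) = -4 + S)
A = -21/5 (A = -4 + (1 + (-4 + 2))/(5 + 0) = -4 + (1 - 2)/5 = -4 + (⅕)*(-1) = -4 - ⅕ = -21/5 ≈ -4.2000)
A² = (-21/5)² = 441/25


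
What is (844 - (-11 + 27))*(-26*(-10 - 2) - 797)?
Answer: -401580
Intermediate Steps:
(844 - (-11 + 27))*(-26*(-10 - 2) - 797) = (844 - 1*16)*(-26*(-12) - 797) = (844 - 16)*(312 - 797) = 828*(-485) = -401580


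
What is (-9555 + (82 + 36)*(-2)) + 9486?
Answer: -305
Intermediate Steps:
(-9555 + (82 + 36)*(-2)) + 9486 = (-9555 + 118*(-2)) + 9486 = (-9555 - 236) + 9486 = -9791 + 9486 = -305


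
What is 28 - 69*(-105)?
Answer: 7273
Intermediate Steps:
28 - 69*(-105) = 28 + 7245 = 7273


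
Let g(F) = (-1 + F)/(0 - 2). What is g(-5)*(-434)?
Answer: -1302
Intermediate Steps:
g(F) = ½ - F/2 (g(F) = (-1 + F)/(-2) = (-1 + F)*(-½) = ½ - F/2)
g(-5)*(-434) = (½ - ½*(-5))*(-434) = (½ + 5/2)*(-434) = 3*(-434) = -1302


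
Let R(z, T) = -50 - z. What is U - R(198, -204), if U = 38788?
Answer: 39036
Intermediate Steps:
U - R(198, -204) = 38788 - (-50 - 1*198) = 38788 - (-50 - 198) = 38788 - 1*(-248) = 38788 + 248 = 39036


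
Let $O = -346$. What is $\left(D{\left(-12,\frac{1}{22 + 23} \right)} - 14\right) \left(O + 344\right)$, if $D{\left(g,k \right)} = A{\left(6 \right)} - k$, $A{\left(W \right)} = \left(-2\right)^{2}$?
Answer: $\frac{902}{45} \approx 20.044$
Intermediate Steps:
$A{\left(W \right)} = 4$
$D{\left(g,k \right)} = 4 - k$
$\left(D{\left(-12,\frac{1}{22 + 23} \right)} - 14\right) \left(O + 344\right) = \left(\left(4 - \frac{1}{22 + 23}\right) - 14\right) \left(-346 + 344\right) = \left(\left(4 - \frac{1}{45}\right) - 14\right) \left(-2\right) = \left(\frac{179}{45} - 14\right) \left(-2\right) = \left(- \frac{451}{45}\right) \left(-2\right) = \frac{902}{45}$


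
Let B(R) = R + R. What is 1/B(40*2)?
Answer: 1/160 ≈ 0.0062500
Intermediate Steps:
B(R) = 2*R
1/B(40*2) = 1/(2*(40*2)) = 1/(2*80) = 1/160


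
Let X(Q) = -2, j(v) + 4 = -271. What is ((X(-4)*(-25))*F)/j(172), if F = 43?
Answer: -86/11 ≈ -7.8182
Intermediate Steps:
j(v) = -275 (j(v) = -4 - 271 = -275)
((X(-4)*(-25))*F)/j(172) = (-2*(-25)*43)/(-275) = (50*43)*(-1/275) = 2150*(-1/275) = -86/11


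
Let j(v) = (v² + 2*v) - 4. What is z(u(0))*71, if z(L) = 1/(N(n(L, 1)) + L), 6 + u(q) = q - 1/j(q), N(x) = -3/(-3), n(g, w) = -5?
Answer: -284/19 ≈ -14.947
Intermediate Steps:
j(v) = -4 + v² + 2*v
N(x) = 1 (N(x) = -3*(-⅓) = 1)
u(q) = -6 + q - 1/(-4 + q² + 2*q) (u(q) = -6 + (q - 1/(-4 + q² + 2*q)) = -6 + q - 1/(-4 + q² + 2*q))
z(L) = 1/(1 + L)
z(u(0))*71 = 71/(1 + (-6 + 0 - 1/(-4 + 0² + 2*0))) = 71/(1 + (-6 + 0 - 1/(-4 + 0 + 0))) = 71/(1 + (-6 + 0 - 1/(-4))) = 71/(1 + (-6 + 0 - 1*(-¼))) = 71/(1 + (-6 + 0 + ¼)) = 71/(1 - 23/4) = 71/(-19/4) = -4/19*71 = -284/19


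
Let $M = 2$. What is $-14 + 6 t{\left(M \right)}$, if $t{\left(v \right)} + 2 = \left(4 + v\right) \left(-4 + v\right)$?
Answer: $-98$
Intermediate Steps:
$t{\left(v \right)} = -2 + \left(-4 + v\right) \left(4 + v\right)$ ($t{\left(v \right)} = -2 + \left(4 + v\right) \left(-4 + v\right) = -2 + \left(-4 + v\right) \left(4 + v\right)$)
$-14 + 6 t{\left(M \right)} = -14 + 6 \left(-18 + 2^{2}\right) = -14 + 6 \left(-18 + 4\right) = -14 + 6 \left(-14\right) = -14 - 84 = -98$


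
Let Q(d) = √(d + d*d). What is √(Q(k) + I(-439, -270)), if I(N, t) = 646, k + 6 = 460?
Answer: √(646 + √206570) ≈ 33.174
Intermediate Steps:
k = 454 (k = -6 + 460 = 454)
Q(d) = √(d + d²)
√(Q(k) + I(-439, -270)) = √(√(454*(1 + 454)) + 646) = √(√(454*455) + 646) = √(√206570 + 646) = √(646 + √206570)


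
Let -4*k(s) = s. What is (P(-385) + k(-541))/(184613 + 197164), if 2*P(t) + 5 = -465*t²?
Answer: -45949573/509036 ≈ -90.268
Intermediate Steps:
P(t) = -5/2 - 465*t²/2 (P(t) = -5/2 + (-465*t²)/2 = -5/2 - 465*t²/2)
k(s) = -s/4
(P(-385) + k(-541))/(184613 + 197164) = ((-5/2 - 465/2*(-385)²) - ¼*(-541))/(184613 + 197164) = ((-5/2 - 465/2*148225) + 541/4)/381777 = ((-5/2 - 68924625/2) + 541/4)*(1/381777) = (-34462315 + 541/4)*(1/381777) = -137848719/4*1/381777 = -45949573/509036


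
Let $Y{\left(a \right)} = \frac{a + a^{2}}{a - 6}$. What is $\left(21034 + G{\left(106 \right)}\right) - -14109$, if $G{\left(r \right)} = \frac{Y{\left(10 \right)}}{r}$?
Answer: $\frac{7450371}{212} \approx 35143.0$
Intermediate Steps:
$Y{\left(a \right)} = \frac{a + a^{2}}{-6 + a}$
$G{\left(r \right)} = \frac{55}{2 r}$ ($G{\left(r \right)} = \frac{10 \frac{1}{-6 + 10} \left(1 + 10\right)}{r} = \frac{10 \cdot \frac{1}{4} \cdot 11}{r} = \frac{55}{2 r}$)
$\left(21034 + G{\left(106 \right)}\right) - -14109 = \left(21034 + \frac{55}{2 \cdot 106}\right) - -14109 = \left(21034 + \frac{55}{2} \cdot \frac{1}{106}\right) + 14109 = \left(21034 + \frac{55}{212}\right) + 14109 = \frac{4459263}{212} + 14109 = \frac{7450371}{212}$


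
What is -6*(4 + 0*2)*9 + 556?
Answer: 340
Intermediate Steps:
-6*(4 + 0*2)*9 + 556 = -6*(4 + 0)*9 + 556 = -6*4*9 + 556 = -24*9 + 556 = -216 + 556 = 340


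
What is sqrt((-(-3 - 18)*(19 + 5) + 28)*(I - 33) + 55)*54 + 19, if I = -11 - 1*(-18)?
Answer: 19 + 54*I*sqrt(13777) ≈ 19.0 + 6338.3*I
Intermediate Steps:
I = 7 (I = -11 + 18 = 7)
sqrt((-(-3 - 18)*(19 + 5) + 28)*(I - 33) + 55)*54 + 19 = sqrt((-(-3 - 18)*(19 + 5) + 28)*(7 - 33) + 55)*54 + 19 = sqrt((-(-21)*24 + 28)*(-26) + 55)*54 + 19 = sqrt((-1*(-504) + 28)*(-26) + 55)*54 + 19 = sqrt((504 + 28)*(-26) + 55)*54 + 19 = sqrt(532*(-26) + 55)*54 + 19 = sqrt(-13832 + 55)*54 + 19 = sqrt(-13777)*54 + 19 = (I*sqrt(13777))*54 + 19 = 54*I*sqrt(13777) + 19 = 19 + 54*I*sqrt(13777)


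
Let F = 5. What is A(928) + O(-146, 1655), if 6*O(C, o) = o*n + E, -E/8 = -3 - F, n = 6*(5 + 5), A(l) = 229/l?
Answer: 46105583/2784 ≈ 16561.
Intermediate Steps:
n = 60 (n = 6*10 = 60)
E = 64 (E = -8*(-3 - 1*5) = -8*(-3 - 5) = -8*(-8) = 64)
O(C, o) = 32/3 + 10*o (O(C, o) = (o*60 + 64)/6 = (60*o + 64)/6 = (64 + 60*o)/6 = 32/3 + 10*o)
A(928) + O(-146, 1655) = 229/928 + (32/3 + 10*1655) = 229*(1/928) + (32/3 + 16550) = 229/928 + 49682/3 = 46105583/2784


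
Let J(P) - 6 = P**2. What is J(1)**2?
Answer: 49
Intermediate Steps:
J(P) = 6 + P**2
J(1)**2 = (6 + 1**2)**2 = (6 + 1)**2 = 7**2 = 49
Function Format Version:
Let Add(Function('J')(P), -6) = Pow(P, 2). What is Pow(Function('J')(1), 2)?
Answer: 49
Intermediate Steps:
Function('J')(P) = Add(6, Pow(P, 2))
Pow(Function('J')(1), 2) = Pow(Add(6, Pow(1, 2)), 2) = Pow(Add(6, 1), 2) = Pow(7, 2) = 49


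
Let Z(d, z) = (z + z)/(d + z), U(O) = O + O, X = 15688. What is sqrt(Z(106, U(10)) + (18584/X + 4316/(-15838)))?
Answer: sqrt(130761820807776221)/326112339 ≈ 1.1089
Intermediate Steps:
U(O) = 2*O
Z(d, z) = 2*z/(d + z) (Z(d, z) = (2*z)/(d + z) = 2*z/(d + z))
sqrt(Z(106, U(10)) + (18584/X + 4316/(-15838))) = sqrt(2*(2*10)/(106 + 2*10) + (18584/15688 + 4316/(-15838))) = sqrt(2*20/(106 + 20) + (18584*(1/15688) + 4316*(-1/15838))) = sqrt(2*20/126 + (2323/1961 - 2158/7919)) = sqrt(2*20*(1/126) + 14163999/15529159) = sqrt(20/63 + 14163999/15529159) = sqrt(1202915117/978337017) = sqrt(130761820807776221)/326112339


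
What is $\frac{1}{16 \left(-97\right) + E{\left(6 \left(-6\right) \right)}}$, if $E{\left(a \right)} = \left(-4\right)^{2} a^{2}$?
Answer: $\frac{1}{19184} \approx 5.2127 \cdot 10^{-5}$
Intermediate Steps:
$E{\left(a \right)} = 16 a^{2}$
$\frac{1}{16 \left(-97\right) + E{\left(6 \left(-6\right) \right)}} = \frac{1}{16 \left(-97\right) + 16 \left(6 \left(-6\right)\right)^{2}} = \frac{1}{-1552 + 16 \left(-36\right)^{2}} = \frac{1}{-1552 + 16 \cdot 1296} = \frac{1}{-1552 + 20736} = \frac{1}{19184}$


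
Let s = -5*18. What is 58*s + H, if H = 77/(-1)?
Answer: -5297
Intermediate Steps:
H = -77 (H = 77*(-1) = -77)
s = -90
58*s + H = 58*(-90) - 77 = -5220 - 77 = -5297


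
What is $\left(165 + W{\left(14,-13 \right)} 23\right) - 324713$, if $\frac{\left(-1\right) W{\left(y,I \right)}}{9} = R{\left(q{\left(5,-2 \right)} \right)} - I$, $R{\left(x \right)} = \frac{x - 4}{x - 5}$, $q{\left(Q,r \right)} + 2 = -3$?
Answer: $- \frac{3274253}{10} \approx -3.2743 \cdot 10^{5}$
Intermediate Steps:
$q{\left(Q,r \right)} = -5$ ($q{\left(Q,r \right)} = -2 - 3 = -5$)
$R{\left(x \right)} = \frac{-4 + x}{-5 + x}$
$W{\left(y,I \right)} = - \frac{81}{10} + 9 I$ ($W{\left(y,I \right)} = - 9 \left(\frac{-4 - 5}{-5 - 5} - I\right) = - 9 \left(\frac{1}{-10} \left(-9\right) - I\right) = - 9 \left(\left(- \frac{1}{10}\right) \left(-9\right) - I\right) = - 9 \left(\frac{9}{10} - I\right) = - \frac{81}{10} + 9 I$)
$\left(165 + W{\left(14,-13 \right)} 23\right) - 324713 = \left(165 + \left(- \frac{81}{10} + 9 \left(-13\right)\right) 23\right) - 324713 = \left(165 + \left(- \frac{81}{10} - 117\right) 23\right) - 324713 = \left(165 - \frac{28773}{10}\right) - 324713 = - \frac{27123}{10} - 324713 = - \frac{3274253}{10}$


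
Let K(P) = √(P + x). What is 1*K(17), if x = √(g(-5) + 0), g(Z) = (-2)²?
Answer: √19 ≈ 4.3589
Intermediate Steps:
g(Z) = 4
x = 2 (x = √(4 + 0) = √4 = 2)
K(P) = √(2 + P) (K(P) = √(P + 2) = √(2 + P))
1*K(17) = 1*√(2 + 17) = 1*√19 = √19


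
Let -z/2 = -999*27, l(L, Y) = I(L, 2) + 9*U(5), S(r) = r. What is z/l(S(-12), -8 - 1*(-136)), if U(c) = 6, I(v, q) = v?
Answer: 8991/7 ≈ 1284.4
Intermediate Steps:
l(L, Y) = 54 + L (l(L, Y) = L + 9*6 = L + 54 = 54 + L)
z = 53946 (z = -(-1998)*27 = -2*(-26973) = 53946)
z/l(S(-12), -8 - 1*(-136)) = 53946/(54 - 12) = 53946/42 = 53946*(1/42) = 8991/7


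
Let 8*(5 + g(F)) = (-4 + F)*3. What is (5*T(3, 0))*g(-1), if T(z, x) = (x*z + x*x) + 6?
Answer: -825/4 ≈ -206.25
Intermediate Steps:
T(z, x) = 6 + x² + x*z (T(z, x) = (x*z + x²) + 6 = (x² + x*z) + 6 = 6 + x² + x*z)
g(F) = -13/2 + 3*F/8 (g(F) = -5 + ((-4 + F)*3)/8 = -5 + (-12 + 3*F)/8 = -5 + (-3/2 + 3*F/8) = -13/2 + 3*F/8)
(5*T(3, 0))*g(-1) = (5*(6 + 0² + 0*3))*(-13/2 + (3/8)*(-1)) = (5*(6 + 0 + 0))*(-13/2 - 3/8) = (5*6)*(-55/8) = 30*(-55/8) = -825/4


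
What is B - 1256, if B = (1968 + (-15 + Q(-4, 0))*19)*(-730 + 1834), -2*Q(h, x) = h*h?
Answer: 1688968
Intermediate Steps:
Q(h, x) = -h**2/2 (Q(h, x) = -h*h/2 = -h**2/2)
B = 1690224 (B = (1968 + (-15 - 1/2*(-4)**2)*19)*(-730 + 1834) = (1968 + (-15 - 1/2*16)*19)*1104 = (1968 + (-15 - 8)*19)*1104 = (1968 - 23*19)*1104 = (1968 - 437)*1104 = 1531*1104 = 1690224)
B - 1256 = 1690224 - 1256 = 1688968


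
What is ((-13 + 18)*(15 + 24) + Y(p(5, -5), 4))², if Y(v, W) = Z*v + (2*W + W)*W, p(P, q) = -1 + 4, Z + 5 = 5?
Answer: 59049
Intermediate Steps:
Z = 0 (Z = -5 + 5 = 0)
p(P, q) = 3
Y(v, W) = 3*W² (Y(v, W) = 0*v + (2*W + W)*W = 0 + (3*W)*W = 0 + 3*W² = 3*W²)
((-13 + 18)*(15 + 24) + Y(p(5, -5), 4))² = ((-13 + 18)*(15 + 24) + 3*4²)² = (5*39 + 3*16)² = (195 + 48)² = 243² = 59049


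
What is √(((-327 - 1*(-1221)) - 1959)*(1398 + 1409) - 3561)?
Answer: 2*I*√748254 ≈ 1730.0*I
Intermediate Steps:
√(((-327 - 1*(-1221)) - 1959)*(1398 + 1409) - 3561) = √(((-327 + 1221) - 1959)*2807 - 3561) = √((894 - 1959)*2807 - 3561) = √(-1065*2807 - 3561) = √(-2989455 - 3561) = √(-2993016) = 2*I*√748254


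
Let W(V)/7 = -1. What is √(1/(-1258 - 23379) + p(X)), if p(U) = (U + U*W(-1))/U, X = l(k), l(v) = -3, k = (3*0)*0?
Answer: I*√3641915251/24637 ≈ 2.4495*I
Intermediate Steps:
k = 0 (k = 0*0 = 0)
W(V) = -7 (W(V) = 7*(-1) = -7)
X = -3
p(U) = -6 (p(U) = (U + U*(-7))/U = (U - 7*U)/U = (-6*U)/U = -6)
√(1/(-1258 - 23379) + p(X)) = √(1/(-1258 - 23379) - 6) = √(1/(-24637) - 6) = √(-1/24637 - 6) = √(-147823/24637) = I*√3641915251/24637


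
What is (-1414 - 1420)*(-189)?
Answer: 535626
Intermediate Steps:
(-1414 - 1420)*(-189) = -2834*(-189) = 535626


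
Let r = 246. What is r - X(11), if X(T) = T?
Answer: 235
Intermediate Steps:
r - X(11) = 246 - 1*11 = 246 - 11 = 235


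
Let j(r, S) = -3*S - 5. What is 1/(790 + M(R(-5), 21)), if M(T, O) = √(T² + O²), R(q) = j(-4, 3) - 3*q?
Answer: 395/311829 - √442/623658 ≈ 0.0012330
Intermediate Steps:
j(r, S) = -5 - 3*S
R(q) = -14 - 3*q (R(q) = (-5 - 3*3) - 3*q = (-5 - 9) - 3*q = -14 - 3*q)
M(T, O) = √(O² + T²)
1/(790 + M(R(-5), 21)) = 1/(790 + √(21² + (-14 - 3*(-5))²)) = 1/(790 + √(441 + (-14 + 15)²)) = 1/(790 + √(441 + 1²)) = 1/(790 + √(441 + 1)) = 1/(790 + √442)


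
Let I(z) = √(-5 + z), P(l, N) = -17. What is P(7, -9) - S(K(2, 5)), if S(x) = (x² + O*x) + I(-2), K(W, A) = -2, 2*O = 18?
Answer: -3 - I*√7 ≈ -3.0 - 2.6458*I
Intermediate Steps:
O = 9 (O = (½)*18 = 9)
S(x) = x² + 9*x + I*√7 (S(x) = (x² + 9*x) + √(-5 - 2) = (x² + 9*x) + √(-7) = (x² + 9*x) + I*√7 = x² + 9*x + I*√7)
P(7, -9) - S(K(2, 5)) = -17 - ((-2)² + 9*(-2) + I*√7) = -17 - (4 - 18 + I*√7) = -17 - (-14 + I*√7) = -17 + (14 - I*√7) = -3 - I*√7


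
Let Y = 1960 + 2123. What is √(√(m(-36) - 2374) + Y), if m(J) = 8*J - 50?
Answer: √(4083 + 2*I*√678) ≈ 63.9 + 0.4075*I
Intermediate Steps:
m(J) = -50 + 8*J
Y = 4083
√(√(m(-36) - 2374) + Y) = √(√((-50 + 8*(-36)) - 2374) + 4083) = √(√((-50 - 288) - 2374) + 4083) = √(√(-338 - 2374) + 4083) = √(√(-2712) + 4083) = √(2*I*√678 + 4083) = √(4083 + 2*I*√678)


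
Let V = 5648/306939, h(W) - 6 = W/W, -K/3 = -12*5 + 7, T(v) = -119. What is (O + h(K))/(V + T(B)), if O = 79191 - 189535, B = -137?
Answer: 33866728443/36520093 ≈ 927.34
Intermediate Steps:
K = 159 (K = -3*(-12*5 + 7) = -3*(-60 + 7) = -3*(-53) = 159)
h(W) = 7 (h(W) = 6 + W/W = 6 + 1 = 7)
O = -110344
V = 5648/306939 (V = 5648*(1/306939) = 5648/306939 ≈ 0.018401)
(O + h(K))/(V + T(B)) = (-110344 + 7)/(5648/306939 - 119) = -110337/(-36520093/306939) = -110337*(-306939/36520093) = 33866728443/36520093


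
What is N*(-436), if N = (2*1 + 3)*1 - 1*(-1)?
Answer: -2616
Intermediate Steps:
N = 6 (N = (2 + 3)*1 + 1 = 5*1 + 1 = 5 + 1 = 6)
N*(-436) = 6*(-436) = -2616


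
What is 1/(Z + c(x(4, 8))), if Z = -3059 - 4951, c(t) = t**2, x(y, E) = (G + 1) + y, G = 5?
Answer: -1/7910 ≈ -0.00012642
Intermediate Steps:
x(y, E) = 6 + y (x(y, E) = (5 + 1) + y = 6 + y)
Z = -8010
1/(Z + c(x(4, 8))) = 1/(-8010 + (6 + 4)**2) = 1/(-8010 + 10**2) = 1/(-8010 + 100) = 1/(-7910) = -1/7910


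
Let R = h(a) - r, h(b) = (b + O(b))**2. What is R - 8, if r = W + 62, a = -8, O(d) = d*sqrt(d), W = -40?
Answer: -478 + 256*I*sqrt(2) ≈ -478.0 + 362.04*I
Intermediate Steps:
O(d) = d**(3/2)
r = 22 (r = -40 + 62 = 22)
h(b) = (b + b**(3/2))**2
R = -22 + (-8 - 16*I*sqrt(2))**2 (R = (-8 + (-8)**(3/2))**2 - 1*22 = (-8 - 16*I*sqrt(2))**2 - 22 = -22 + (-8 - 16*I*sqrt(2))**2 ≈ -470.0 + 362.04*I)
R - 8 = (-470 + 256*I*sqrt(2)) - 8 = -478 + 256*I*sqrt(2)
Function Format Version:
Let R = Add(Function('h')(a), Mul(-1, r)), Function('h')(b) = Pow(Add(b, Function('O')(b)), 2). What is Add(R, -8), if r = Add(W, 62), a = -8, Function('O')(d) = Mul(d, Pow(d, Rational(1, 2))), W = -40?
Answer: Add(-478, Mul(256, I, Pow(2, Rational(1, 2)))) ≈ Add(-478.00, Mul(362.04, I))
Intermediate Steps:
Function('O')(d) = Pow(d, Rational(3, 2))
r = 22 (r = Add(-40, 62) = 22)
Function('h')(b) = Pow(Add(b, Pow(b, Rational(3, 2))), 2)
R = Add(-22, Pow(Add(-8, Mul(-16, I, Pow(2, Rational(1, 2)))), 2)) (R = Add(Pow(Add(-8, Pow(-8, Rational(3, 2))), 2), Mul(-1, 22)) = Add(Pow(Add(-8, Mul(-16, I, Pow(2, Rational(1, 2)))), 2), -22) = Add(-22, Pow(Add(-8, Mul(-16, I, Pow(2, Rational(1, 2)))), 2)) ≈ Add(-470.00, Mul(362.04, I)))
Add(R, -8) = Add(Add(-470, Mul(256, I, Pow(2, Rational(1, 2)))), -8) = Add(-478, Mul(256, I, Pow(2, Rational(1, 2))))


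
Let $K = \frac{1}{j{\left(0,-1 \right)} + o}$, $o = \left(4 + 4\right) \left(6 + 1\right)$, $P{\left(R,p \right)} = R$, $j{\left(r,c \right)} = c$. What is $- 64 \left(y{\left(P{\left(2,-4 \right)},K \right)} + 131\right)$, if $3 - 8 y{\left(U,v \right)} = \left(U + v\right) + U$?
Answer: $- \frac{460672}{55} \approx -8375.9$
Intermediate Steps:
$o = 56$ ($o = 8 \cdot 7 = 56$)
$K = \frac{1}{55}$ ($K = \frac{1}{-1 + 56} = \frac{1}{55} \approx 0.018182$)
$y{\left(U,v \right)} = \frac{3}{8} - \frac{U}{4} - \frac{v}{8}$ ($y{\left(U,v \right)} = \frac{3}{8} - \frac{\left(U + v\right) + U}{8} = \frac{3}{8} - \frac{v + 2 U}{8} = \frac{3}{8} - \left(\frac{U}{4} + \frac{v}{8}\right) = \frac{3}{8} - \frac{U}{4} - \frac{v}{8}$)
$- 64 \left(y{\left(P{\left(2,-4 \right)},K \right)} + 131\right) = - 64 \left(\left(\frac{3}{8} - \frac{1}{2} - \frac{1}{440}\right) + 131\right) = - 64 \left(- \frac{7}{55} + 131\right) = \left(-64\right) \frac{7198}{55} = - \frac{460672}{55}$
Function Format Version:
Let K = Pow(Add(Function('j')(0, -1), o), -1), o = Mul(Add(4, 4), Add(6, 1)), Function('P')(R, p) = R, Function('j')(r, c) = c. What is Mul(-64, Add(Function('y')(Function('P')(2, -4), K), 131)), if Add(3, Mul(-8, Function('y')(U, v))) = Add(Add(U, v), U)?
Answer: Rational(-460672, 55) ≈ -8375.9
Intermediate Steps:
o = 56 (o = Mul(8, 7) = 56)
K = Rational(1, 55) (K = Pow(Add(-1, 56), -1) = Pow(55, -1) = Rational(1, 55) ≈ 0.018182)
Function('y')(U, v) = Add(Rational(3, 8), Mul(Rational(-1, 4), U), Mul(Rational(-1, 8), v)) (Function('y')(U, v) = Add(Rational(3, 8), Mul(Rational(-1, 8), Add(Add(U, v), U))) = Add(Rational(3, 8), Mul(Rational(-1, 8), Add(v, Mul(2, U)))) = Add(Rational(3, 8), Add(Mul(Rational(-1, 4), U), Mul(Rational(-1, 8), v))) = Add(Rational(3, 8), Mul(Rational(-1, 4), U), Mul(Rational(-1, 8), v)))
Mul(-64, Add(Function('y')(Function('P')(2, -4), K), 131)) = Mul(-64, Add(Add(Rational(3, 8), Mul(Rational(-1, 4), 2), Mul(Rational(-1, 8), Rational(1, 55))), 131)) = Mul(-64, Add(Add(Rational(3, 8), Rational(-1, 2), Rational(-1, 440)), 131)) = Mul(-64, Add(Rational(-7, 55), 131)) = Mul(-64, Rational(7198, 55)) = Rational(-460672, 55)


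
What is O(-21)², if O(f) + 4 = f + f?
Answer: 2116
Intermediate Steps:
O(f) = -4 + 2*f (O(f) = -4 + (f + f) = -4 + 2*f)
O(-21)² = (-4 + 2*(-21))² = (-4 - 42)² = (-46)² = 2116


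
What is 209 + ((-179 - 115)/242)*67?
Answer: 15440/121 ≈ 127.60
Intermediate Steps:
209 + ((-179 - 115)/242)*67 = 209 - 294*1/242*67 = 209 - 147/121*67 = 209 - 9849/121 = 15440/121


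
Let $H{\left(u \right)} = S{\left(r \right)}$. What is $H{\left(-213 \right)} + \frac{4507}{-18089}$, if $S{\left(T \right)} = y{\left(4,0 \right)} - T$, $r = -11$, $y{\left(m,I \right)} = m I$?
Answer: $\frac{194472}{18089} \approx 10.751$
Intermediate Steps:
$y{\left(m,I \right)} = I m$
$S{\left(T \right)} = - T$ ($S{\left(T \right)} = 0 \cdot 4 - T = 0 - T = - T$)
$H{\left(u \right)} = 11$ ($H{\left(u \right)} = \left(-1\right) \left(-11\right) = 11$)
$H{\left(-213 \right)} + \frac{4507}{-18089} = 11 + \frac{4507}{-18089} = 11 + 4507 \left(- \frac{1}{18089}\right) = 11 - \frac{4507}{18089} = \frac{194472}{18089}$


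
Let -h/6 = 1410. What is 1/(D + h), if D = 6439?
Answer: -1/2021 ≈ -0.00049480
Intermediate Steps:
h = -8460 (h = -6*1410 = -8460)
1/(D + h) = 1/(6439 - 8460) = 1/(-2021) = -1/2021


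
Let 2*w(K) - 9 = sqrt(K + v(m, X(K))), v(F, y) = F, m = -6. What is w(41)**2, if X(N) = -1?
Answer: (9 + sqrt(35))**2/4 ≈ 55.622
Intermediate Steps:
w(K) = 9/2 + sqrt(-6 + K)/2 (w(K) = 9/2 + sqrt(K - 6)/2 = 9/2 + sqrt(-6 + K)/2)
w(41)**2 = (9/2 + sqrt(-6 + 41)/2)**2 = (9/2 + sqrt(35)/2)**2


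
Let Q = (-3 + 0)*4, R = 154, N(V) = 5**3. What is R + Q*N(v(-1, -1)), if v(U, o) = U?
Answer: -1346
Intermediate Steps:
N(V) = 125
Q = -12 (Q = -3*4 = -12)
R + Q*N(v(-1, -1)) = 154 - 12*125 = 154 - 1500 = -1346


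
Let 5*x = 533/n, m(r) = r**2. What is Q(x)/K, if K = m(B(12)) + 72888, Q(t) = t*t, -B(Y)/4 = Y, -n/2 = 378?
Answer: 21853/82644105600 ≈ 2.6442e-7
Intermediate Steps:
n = -756 (n = -2*378 = -756)
B(Y) = -4*Y
x = -533/3780 (x = (533/(-756))/5 = (533*(-1/756))/5 = (1/5)*(-533/756) = -533/3780 ≈ -0.14101)
Q(t) = t**2
K = 75192 (K = (-4*12)**2 + 72888 = (-48)**2 + 72888 = 2304 + 72888 = 75192)
Q(x)/K = (-533/3780)**2/75192 = (284089/14288400)*(1/75192) = 21853/82644105600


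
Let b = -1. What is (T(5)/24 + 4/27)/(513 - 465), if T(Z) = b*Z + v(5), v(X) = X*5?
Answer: 53/2592 ≈ 0.020448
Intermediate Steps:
v(X) = 5*X
T(Z) = 25 - Z (T(Z) = -Z + 5*5 = -Z + 25 = 25 - Z)
(T(5)/24 + 4/27)/(513 - 465) = ((25 - 1*5)/24 + 4/27)/(513 - 465) = ((25 - 5)*(1/24) + 4*(1/27))/48 = (20*(1/24) + 4/27)/48 = (5/6 + 4/27)/48 = (1/48)*(53/54) = 53/2592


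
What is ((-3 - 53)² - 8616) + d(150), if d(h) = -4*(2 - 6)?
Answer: -5464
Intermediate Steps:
d(h) = 16 (d(h) = -4*(-4) = 16)
((-3 - 53)² - 8616) + d(150) = ((-3 - 53)² - 8616) + 16 = ((-56)² - 8616) + 16 = (3136 - 8616) + 16 = -5480 + 16 = -5464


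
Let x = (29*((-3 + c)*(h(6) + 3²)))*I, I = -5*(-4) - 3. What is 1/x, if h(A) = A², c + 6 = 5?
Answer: -1/88740 ≈ -1.1269e-5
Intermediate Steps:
I = 17 (I = 20 - 3 = 17)
c = -1 (c = -6 + 5 = -1)
x = -88740 (x = (29*((-3 - 1)*(6² + 3²)))*17 = (29*(-4*(36 + 9)))*17 = (29*(-4*45))*17 = (29*(-180))*17 = -5220*17 = -88740)
1/x = 1/(-88740) = -1/88740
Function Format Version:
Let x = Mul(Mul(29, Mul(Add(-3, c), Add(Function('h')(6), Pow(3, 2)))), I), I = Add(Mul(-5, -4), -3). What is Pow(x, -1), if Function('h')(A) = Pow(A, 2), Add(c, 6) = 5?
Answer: Rational(-1, 88740) ≈ -1.1269e-5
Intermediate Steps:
I = 17 (I = Add(20, -3) = 17)
c = -1 (c = Add(-6, 5) = -1)
x = -88740 (x = Mul(Mul(29, Mul(Add(-3, -1), Add(Pow(6, 2), Pow(3, 2)))), 17) = Mul(Mul(29, Mul(-4, Add(36, 9))), 17) = Mul(Mul(29, Mul(-4, 45)), 17) = Mul(Mul(29, -180), 17) = Mul(-5220, 17) = -88740)
Pow(x, -1) = Pow(-88740, -1) = Rational(-1, 88740)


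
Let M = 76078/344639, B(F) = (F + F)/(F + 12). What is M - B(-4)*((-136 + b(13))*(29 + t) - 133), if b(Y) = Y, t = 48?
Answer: -3309836878/344639 ≈ -9603.8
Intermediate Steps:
B(F) = 2*F/(12 + F) (B(F) = (2*F)/(12 + F) = 2*F/(12 + F))
M = 76078/344639 (M = 76078*(1/344639) = 76078/344639 ≈ 0.22075)
M - B(-4)*((-136 + b(13))*(29 + t) - 133) = 76078/344639 - 2*(-4)/(12 - 4)*((-136 + 13)*(29 + 48) - 133) = 76078/344639 - 2*(-4)/8*(-123*77 - 133) = 76078/344639 - 2*(-4)*(1/8)*(-9471 - 133) = 76078/344639 - (-1)*(-9604) = 76078/344639 - 1*9604 = 76078/344639 - 9604 = -3309836878/344639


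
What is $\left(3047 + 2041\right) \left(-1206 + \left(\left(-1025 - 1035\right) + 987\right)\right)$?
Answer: $-11595552$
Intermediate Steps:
$\left(3047 + 2041\right) \left(-1206 + \left(\left(-1025 - 1035\right) + 987\right)\right) = 5088 \left(-1206 + \left(-2060 + 987\right)\right) = 5088 \left(-1206 - 1073\right) = 5088 \left(-2279\right) = -11595552$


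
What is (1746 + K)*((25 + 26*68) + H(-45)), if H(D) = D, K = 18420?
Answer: 35250168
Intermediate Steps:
(1746 + K)*((25 + 26*68) + H(-45)) = (1746 + 18420)*((25 + 26*68) - 45) = 20166*((25 + 1768) - 45) = 20166*(1793 - 45) = 20166*1748 = 35250168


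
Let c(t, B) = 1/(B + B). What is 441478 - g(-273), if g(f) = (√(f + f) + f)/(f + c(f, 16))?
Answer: 3856301594/8735 + 32*I*√546/8735 ≈ 4.4148e+5 + 0.085602*I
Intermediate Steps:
c(t, B) = 1/(2*B)
g(f) = (f + √2*√f)/(1/32 + f) (g(f) = (√(f + f) + f)/(f + (½)/16) = (√(2*f) + f)/(f + (½)*(1/16)) = (√2*√f + f)/(f + 1/32) = (f + √2*√f)/(1/32 + f))
441478 - g(-273) = 441478 - 32*(-273 + √2*√(-273))/(1 + 32*(-273)) = 441478 - 32*(-273 + √2*(I*√273))/(1 - 8736) = 441478 - 32*(-273 + I*√546)/(-8735) = 441478 - 32*(-1)*(-273 + I*√546)/8735 = 441478 - (8736/8735 - 32*I*√546/8735) = 441478 + (-8736/8735 + 32*I*√546/8735) = 3856301594/8735 + 32*I*√546/8735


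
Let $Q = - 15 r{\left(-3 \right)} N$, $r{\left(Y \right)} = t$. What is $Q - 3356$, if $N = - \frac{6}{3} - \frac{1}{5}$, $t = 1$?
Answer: $-3323$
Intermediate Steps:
$r{\left(Y \right)} = 1$
$N = - \frac{11}{5}$ ($N = \left(-6\right) \frac{1}{3} - \frac{1}{5} = -2 - \frac{1}{5} = - \frac{11}{5} \approx -2.2$)
$Q = 33$ ($Q = \left(-15\right) 1 \left(- \frac{11}{5}\right) = \left(-15\right) \left(- \frac{11}{5}\right) = 33$)
$Q - 3356 = 33 - 3356 = -3323$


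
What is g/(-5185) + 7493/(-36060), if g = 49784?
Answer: -366812449/37394220 ≈ -9.8093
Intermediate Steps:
g/(-5185) + 7493/(-36060) = 49784/(-5185) + 7493/(-36060) = 49784*(-1/5185) + 7493*(-1/36060) = -49784/5185 - 7493/36060 = -366812449/37394220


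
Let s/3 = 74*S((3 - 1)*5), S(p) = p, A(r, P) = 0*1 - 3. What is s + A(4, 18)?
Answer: 2217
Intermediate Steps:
A(r, P) = -3 (A(r, P) = 0 - 3 = -3)
s = 2220 (s = 3*(74*((3 - 1)*5)) = 3*(74*(2*5)) = 3*(74*10) = 3*740 = 2220)
s + A(4, 18) = 2220 - 3 = 2217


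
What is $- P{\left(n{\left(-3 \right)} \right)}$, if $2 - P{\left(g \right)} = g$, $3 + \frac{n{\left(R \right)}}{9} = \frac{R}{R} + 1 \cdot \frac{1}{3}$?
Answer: $-17$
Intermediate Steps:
$n{\left(R \right)} = -15$ ($n{\left(R \right)} = -27 + 9 \left(\frac{R}{R} + 1 \cdot \frac{1}{3}\right) = -27 + 9 \left(1 + 1 \cdot \frac{1}{3}\right) = -27 + 9 \left(1 + \frac{1}{3}\right) = -27 + 9 \cdot \frac{4}{3} = -27 + 12 = -15$)
$P{\left(g \right)} = 2 - g$
$- P{\left(n{\left(-3 \right)} \right)} = - (2 - -15) = - (2 + 15) = \left(-1\right) 17 = -17$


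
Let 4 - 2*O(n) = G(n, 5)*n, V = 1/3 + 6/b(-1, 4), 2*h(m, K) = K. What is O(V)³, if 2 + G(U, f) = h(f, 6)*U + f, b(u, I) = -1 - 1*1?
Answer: -2744/27 ≈ -101.63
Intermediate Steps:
h(m, K) = K/2
b(u, I) = -2 (b(u, I) = -1 - 1 = -2)
G(U, f) = -2 + f + 3*U (G(U, f) = -2 + (((½)*6)*U + f) = -2 + (3*U + f) = -2 + (f + 3*U) = -2 + f + 3*U)
V = -8/3 (V = 1/3 + 6/(-2) = 1*(⅓) + 6*(-½) = ⅓ - 3 = -8/3 ≈ -2.6667)
O(n) = 2 - n*(3 + 3*n)/2 (O(n) = 2 - (-2 + 5 + 3*n)*n/2 = 2 - (3 + 3*n)*n/2 = 2 - n*(3 + 3*n)/2)
O(V)³ = (2 - 3/2*(-8/3)*(1 - 8/3))³ = (2 - 3/2*(-8/3)*(-5/3))³ = (2 - 20/3)³ = (-14/3)³ = -2744/27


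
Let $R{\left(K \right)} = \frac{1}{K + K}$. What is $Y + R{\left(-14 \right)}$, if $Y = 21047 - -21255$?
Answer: $\frac{1184455}{28} \approx 42302.0$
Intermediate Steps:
$R{\left(K \right)} = \frac{1}{2 K}$
$Y = 42302$ ($Y = 21047 + 21255 = 42302$)
$Y + R{\left(-14 \right)} = 42302 + \frac{1}{2 \left(-14\right)} = 42302 + \frac{1}{2} \left(- \frac{1}{14}\right) = 42302 - \frac{1}{28} = \frac{1184455}{28}$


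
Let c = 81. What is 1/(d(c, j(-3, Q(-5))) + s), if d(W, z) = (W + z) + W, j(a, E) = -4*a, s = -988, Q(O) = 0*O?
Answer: -1/814 ≈ -0.0012285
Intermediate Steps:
Q(O) = 0
d(W, z) = z + 2*W
1/(d(c, j(-3, Q(-5))) + s) = 1/((-4*(-3) + 2*81) - 988) = 1/((12 + 162) - 988) = 1/(174 - 988) = 1/(-814) = -1/814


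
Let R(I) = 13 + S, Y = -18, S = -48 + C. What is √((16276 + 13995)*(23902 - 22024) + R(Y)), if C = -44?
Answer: √56848859 ≈ 7539.8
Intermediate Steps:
S = -92 (S = -48 - 44 = -92)
R(I) = -79 (R(I) = 13 - 92 = -79)
√((16276 + 13995)*(23902 - 22024) + R(Y)) = √((16276 + 13995)*(23902 - 22024) - 79) = √(30271*1878 - 79) = √(56848938 - 79) = √56848859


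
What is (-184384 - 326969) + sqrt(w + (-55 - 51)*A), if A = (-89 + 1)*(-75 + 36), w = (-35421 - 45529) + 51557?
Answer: -511353 + I*sqrt(393185) ≈ -5.1135e+5 + 627.04*I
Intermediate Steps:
w = -29393 (w = -80950 + 51557 = -29393)
A = 3432 (A = -88*(-39) = 3432)
(-184384 - 326969) + sqrt(w + (-55 - 51)*A) = (-184384 - 326969) + sqrt(-29393 + (-55 - 51)*3432) = -511353 + sqrt(-29393 - 106*3432) = -511353 + sqrt(-29393 - 363792) = -511353 + sqrt(-393185) = -511353 + I*sqrt(393185)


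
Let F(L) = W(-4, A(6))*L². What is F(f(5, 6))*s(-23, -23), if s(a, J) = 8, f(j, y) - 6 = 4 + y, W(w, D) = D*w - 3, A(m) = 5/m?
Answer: -38912/3 ≈ -12971.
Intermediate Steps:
W(w, D) = -3 + D*w
f(j, y) = 10 + y (f(j, y) = 6 + (4 + y) = 10 + y)
F(L) = -19*L²/3 (F(L) = (-3 + (5/6)*(-4))*L² = (-3 + (5*(⅙))*(-4))*L² = (-3 + (⅚)*(-4))*L² = (-3 - 10/3)*L² = -19*L²/3)
F(f(5, 6))*s(-23, -23) = -19*(10 + 6)²/3*8 = -19/3*16²*8 = -19/3*256*8 = -4864/3*8 = -38912/3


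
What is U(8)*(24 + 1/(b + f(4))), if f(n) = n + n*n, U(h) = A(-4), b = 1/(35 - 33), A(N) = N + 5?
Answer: 986/41 ≈ 24.049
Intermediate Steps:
A(N) = 5 + N
b = ½ (b = 1/2 = ½ ≈ 0.50000)
U(h) = 1 (U(h) = 5 - 4 = 1)
f(n) = n + n²
U(8)*(24 + 1/(b + f(4))) = 1*(24 + 1/(½ + 4*(1 + 4))) = 1*(24 + 1/(½ + 4*5)) = 1*(24 + 1/(½ + 20)) = 1*(24 + 1/(41/2)) = 1*(24 + 2/41) = 1*(986/41) = 986/41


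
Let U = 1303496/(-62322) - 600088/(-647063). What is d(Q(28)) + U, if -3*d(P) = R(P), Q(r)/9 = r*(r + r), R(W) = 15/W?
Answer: -1895852263505929/94847364192672 ≈ -19.988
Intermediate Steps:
Q(r) = 18*r² (Q(r) = 9*(r*(r + r)) = 9*(r*(2*r)) = 9*(2*r²) = 18*r²)
U = -403022673956/20163130143 (U = 1303496*(-1/62322) - 600088*(-1/647063) = -651748/31161 + 600088/647063 = -403022673956/20163130143 ≈ -19.988)
d(P) = -5/P
d(Q(28)) + U = -5/(18*28²) - 403022673956/20163130143 = -5/(18*784) - 403022673956/20163130143 = -5/14112 - 403022673956/20163130143 = -1895852263505929/94847364192672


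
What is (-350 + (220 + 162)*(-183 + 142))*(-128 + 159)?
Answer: -496372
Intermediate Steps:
(-350 + (220 + 162)*(-183 + 142))*(-128 + 159) = (-350 + 382*(-41))*31 = (-350 - 15662)*31 = -16012*31 = -496372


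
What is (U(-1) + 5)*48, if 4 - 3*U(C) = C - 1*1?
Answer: 336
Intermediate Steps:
U(C) = 5/3 - C/3 (U(C) = 4/3 - (C - 1*1)/3 = 4/3 - (C - 1)/3 = 4/3 - (-1 + C)/3 = 4/3 + (⅓ - C/3) = 5/3 - C/3)
(U(-1) + 5)*48 = ((5/3 - ⅓*(-1)) + 5)*48 = ((5/3 + ⅓) + 5)*48 = (2 + 5)*48 = 7*48 = 336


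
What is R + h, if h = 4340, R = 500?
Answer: 4840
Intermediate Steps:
R + h = 500 + 4340 = 4840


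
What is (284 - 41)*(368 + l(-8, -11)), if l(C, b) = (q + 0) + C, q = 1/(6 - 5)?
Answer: 87723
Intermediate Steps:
q = 1 (q = 1/1 = 1)
l(C, b) = 1 + C (l(C, b) = (1 + 0) + C = 1 + C)
(284 - 41)*(368 + l(-8, -11)) = (284 - 41)*(368 + (1 - 8)) = 243*(368 - 7) = 243*361 = 87723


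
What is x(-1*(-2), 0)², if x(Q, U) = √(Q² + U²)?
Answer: 4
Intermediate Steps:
x(-1*(-2), 0)² = (√((-1*(-2))² + 0²))² = (√(2² + 0))² = (√(4 + 0))² = (√4)² = 2² = 4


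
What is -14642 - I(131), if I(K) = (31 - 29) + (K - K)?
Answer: -14644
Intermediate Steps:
I(K) = 2 (I(K) = 2 + 0 = 2)
-14642 - I(131) = -14642 - 1*2 = -14642 - 2 = -14644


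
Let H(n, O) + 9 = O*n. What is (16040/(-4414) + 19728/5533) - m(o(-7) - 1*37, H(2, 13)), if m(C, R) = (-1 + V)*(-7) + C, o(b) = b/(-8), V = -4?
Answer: 103222267/97690648 ≈ 1.0566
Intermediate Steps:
o(b) = -b/8 (o(b) = b*(-⅛) = -b/8)
H(n, O) = -9 + O*n
m(C, R) = 35 + C (m(C, R) = (-1 - 4)*(-7) + C = -5*(-7) + C = 35 + C)
(16040/(-4414) + 19728/5533) - m(o(-7) - 1*37, H(2, 13)) = (16040/(-4414) + 19728/5533) - (35 + (-⅛*(-7) - 1*37)) = (16040*(-1/4414) + 19728*(1/5533)) - (35 + (7/8 - 37)) = (-8020/2207 + 19728/5533) - (35 - 289/8) = -834964/12211331 - 1*(-9/8) = -834964/12211331 + 9/8 = 103222267/97690648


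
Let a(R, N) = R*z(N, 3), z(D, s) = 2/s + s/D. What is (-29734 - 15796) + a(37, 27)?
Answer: -409511/9 ≈ -45501.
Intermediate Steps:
a(R, N) = R*(⅔ + 3/N) (a(R, N) = R*(2/3 + 3/N) = R*(2*(⅓) + 3/N) = R*(⅔ + 3/N))
(-29734 - 15796) + a(37, 27) = (-29734 - 15796) + (⅓)*37*(9 + 2*27)/27 = -45530 + (⅓)*37*(1/27)*(9 + 54) = -45530 + (⅓)*37*(1/27)*63 = -45530 + 259/9 = -409511/9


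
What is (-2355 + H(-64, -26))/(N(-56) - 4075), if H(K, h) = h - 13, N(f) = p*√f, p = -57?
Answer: 9755550/16787569 - 272916*I*√14/16787569 ≈ 0.58112 - 0.060828*I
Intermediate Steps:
N(f) = -57*√f
H(K, h) = -13 + h
(-2355 + H(-64, -26))/(N(-56) - 4075) = (-2355 + (-13 - 26))/(-114*I*√14 - 4075) = (-2355 - 39)/(-114*I*√14 - 4075) = -2394/(-114*I*√14 - 4075) = -2394/(-4075 - 114*I*√14)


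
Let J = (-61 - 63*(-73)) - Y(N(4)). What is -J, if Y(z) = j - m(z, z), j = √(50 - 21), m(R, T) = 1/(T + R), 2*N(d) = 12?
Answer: -54457/12 + √29 ≈ -4532.7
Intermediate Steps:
N(d) = 6 (N(d) = (½)*12 = 6)
m(R, T) = 1/(R + T)
j = √29 ≈ 5.3852
Y(z) = √29 - 1/(2*z) (Y(z) = √29 - 1/(z + z) = √29 - 1/(2*z))
J = 54457/12 - √29 (J = (-61 - 63*(-73)) - (√29 - ½/6) = (-61 + 4599) - (√29 - ½*⅙) = 4538 - (√29 - 1/12) = 4538 - (-1/12 + √29) = 4538 + (1/12 - √29) = 54457/12 - √29 ≈ 4532.7)
-J = -(54457/12 - √29) = -54457/12 + √29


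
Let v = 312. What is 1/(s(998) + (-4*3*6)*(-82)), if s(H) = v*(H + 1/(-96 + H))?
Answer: 451/143093436 ≈ 3.1518e-6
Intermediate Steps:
s(H) = 312*H + 312/(-96 + H) (s(H) = 312*(H + 1/(-96 + H)) = 312*H + 312/(-96 + H))
1/(s(998) + (-4*3*6)*(-82)) = 1/(312*(1 + 998**2 - 96*998)/(-96 + 998) + (-4*3*6)*(-82)) = 1/(312*(1 + 996004 - 95808)/902 - 12*6*(-82)) = 1/(312*(1/902)*900197 - 72*(-82)) = 1/(140430732/451 + 5904) = 1/(143093436/451) = 451/143093436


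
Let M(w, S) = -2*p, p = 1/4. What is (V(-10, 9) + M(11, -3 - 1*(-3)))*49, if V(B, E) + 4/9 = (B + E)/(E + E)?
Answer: -49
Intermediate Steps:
p = ¼ (p = 1*(¼) = ¼ ≈ 0.25000)
V(B, E) = -4/9 + (B + E)/(2*E) (V(B, E) = -4/9 + (B + E)/(E + E) = -4/9 + (B + E)/((2*E)) = -4/9 + (B + E)*(1/(2*E)) = -4/9 + (B + E)/(2*E))
M(w, S) = -½ (M(w, S) = -2*¼ = -½)
(V(-10, 9) + M(11, -3 - 1*(-3)))*49 = ((1/18)*(9 + 9*(-10))/9 - ½)*49 = ((1/18)*(⅑)*(9 - 90) - ½)*49 = ((1/18)*(⅑)*(-81) - ½)*49 = (-½ - ½)*49 = -1*49 = -49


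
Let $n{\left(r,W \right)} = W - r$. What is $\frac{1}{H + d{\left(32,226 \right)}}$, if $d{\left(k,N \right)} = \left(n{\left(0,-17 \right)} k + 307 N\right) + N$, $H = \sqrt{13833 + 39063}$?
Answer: $\frac{8633}{596222900} - \frac{\sqrt{3306}}{1192445800} \approx 1.4431 \cdot 10^{-5}$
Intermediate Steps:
$H = 4 \sqrt{3306}$ ($H = \sqrt{52896} = 4 \sqrt{3306} \approx 229.99$)
$d{\left(k,N \right)} = - 17 k + 308 N$ ($d{\left(k,N \right)} = \left(\left(-17 - 0\right) k + 307 N\right) + N = \left(\left(-17 + 0\right) k + 307 N\right) + N = \left(- 17 k + 307 N\right) + N = - 17 k + 308 N$)
$\frac{1}{H + d{\left(32,226 \right)}} = \frac{1}{4 \sqrt{3306} + \left(\left(-17\right) 32 + 308 \cdot 226\right)} = \frac{1}{4 \sqrt{3306} + \left(-544 + 69608\right)} = \frac{1}{4 \sqrt{3306} + 69064} = \frac{1}{69064 + 4 \sqrt{3306}}$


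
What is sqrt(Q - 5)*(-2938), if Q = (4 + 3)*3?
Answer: -11752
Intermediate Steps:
Q = 21 (Q = 7*3 = 21)
sqrt(Q - 5)*(-2938) = sqrt(21 - 5)*(-2938) = sqrt(16)*(-2938) = 4*(-2938) = -11752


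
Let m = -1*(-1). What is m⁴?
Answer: 1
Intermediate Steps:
m = 1
m⁴ = 1⁴ = 1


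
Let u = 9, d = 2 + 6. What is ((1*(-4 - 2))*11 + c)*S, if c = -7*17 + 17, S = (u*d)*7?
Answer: -84672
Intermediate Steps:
d = 8
S = 504 (S = (9*8)*7 = 72*7 = 504)
c = -102 (c = -119 + 17 = -102)
((1*(-4 - 2))*11 + c)*S = ((1*(-4 - 2))*11 - 102)*504 = ((1*(-6))*11 - 102)*504 = (-6*11 - 102)*504 = (-66 - 102)*504 = -168*504 = -84672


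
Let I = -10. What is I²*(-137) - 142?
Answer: -13842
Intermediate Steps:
I²*(-137) - 142 = (-10)²*(-137) - 142 = 100*(-137) - 142 = -13700 - 142 = -13842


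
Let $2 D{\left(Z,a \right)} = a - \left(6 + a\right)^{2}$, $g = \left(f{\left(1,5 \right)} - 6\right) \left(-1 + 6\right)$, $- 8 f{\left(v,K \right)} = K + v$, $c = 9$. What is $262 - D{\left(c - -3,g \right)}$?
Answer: $\frac{21245}{32} \approx 663.91$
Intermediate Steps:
$f{\left(v,K \right)} = - \frac{K}{8} - \frac{v}{8}$ ($f{\left(v,K \right)} = - \frac{K + v}{8} = - \frac{K}{8} - \frac{v}{8}$)
$g = - \frac{135}{4}$ ($g = \left(\left(\left(- \frac{1}{8}\right) 5 - \frac{1}{8}\right) - 6\right) \left(-1 + 6\right) = \left(\left(- \frac{5}{8} - \frac{1}{8}\right) - 6\right) 5 = \left(- \frac{3}{4} - 6\right) 5 = \left(- \frac{27}{4}\right) 5 = - \frac{135}{4} \approx -33.75$)
$D{\left(Z,a \right)} = \frac{a}{2} - \frac{\left(6 + a\right)^{2}}{2}$ ($D{\left(Z,a \right)} = \frac{a - \left(6 + a\right)^{2}}{2} = \frac{a}{2} - \frac{\left(6 + a\right)^{2}}{2}$)
$262 - D{\left(c - -3,g \right)} = 262 - \left(\frac{1}{2} \left(- \frac{135}{4}\right) - \frac{\left(6 - \frac{135}{4}\right)^{2}}{2}\right) = 262 - \left(- \frac{135}{8} - \frac{\left(- \frac{111}{4}\right)^{2}}{2}\right) = 262 - \left(- \frac{135}{8} - \frac{12321}{32}\right) = 262 - - \frac{12861}{32} = 262 + \frac{12861}{32} = \frac{21245}{32}$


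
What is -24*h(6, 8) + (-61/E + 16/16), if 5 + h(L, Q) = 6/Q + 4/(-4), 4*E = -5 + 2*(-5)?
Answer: 2149/15 ≈ 143.27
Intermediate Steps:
E = -15/4 (E = (-5 + 2*(-5))/4 = (-5 - 10)/4 = (¼)*(-15) = -15/4 ≈ -3.7500)
h(L, Q) = -6 + 6/Q (h(L, Q) = -5 + (6/Q + 4/(-4)) = -5 + (6/Q + 4*(-¼)) = -5 + (6/Q - 1) = -5 + (-1 + 6/Q) = -6 + 6/Q)
-24*h(6, 8) + (-61/E + 16/16) = -24*(-6 + 6/8) + (-61/(-15/4) + 16/16) = -24*(-6 + 6*(⅛)) + (-61*(-4/15) + 16*(1/16)) = -24*(-6 + ¾) + (244/15 + 1) = -24*(-21/4) + 259/15 = 126 + 259/15 = 2149/15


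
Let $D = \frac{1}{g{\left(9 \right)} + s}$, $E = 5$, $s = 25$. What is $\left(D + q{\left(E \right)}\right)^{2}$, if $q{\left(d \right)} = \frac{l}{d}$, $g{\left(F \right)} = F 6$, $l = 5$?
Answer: $\frac{6400}{6241} \approx 1.0255$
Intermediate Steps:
$g{\left(F \right)} = 6 F$
$D = \frac{1}{79}$ ($D = \frac{1}{6 \cdot 9 + 25} = \frac{1}{54 + 25} = \frac{1}{79} \approx 0.012658$)
$q{\left(d \right)} = \frac{5}{d}$
$\left(D + q{\left(E \right)}\right)^{2} = \left(\frac{1}{79} + \frac{5}{5}\right)^{2} = \left(\frac{1}{79} + 5 \cdot \frac{1}{5}\right)^{2} = \left(\frac{1}{79} + 1\right)^{2} = \left(\frac{80}{79}\right)^{2} = \frac{6400}{6241}$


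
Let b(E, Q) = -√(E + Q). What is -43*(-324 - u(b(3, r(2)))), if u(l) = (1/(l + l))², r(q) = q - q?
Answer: 167227/12 ≈ 13936.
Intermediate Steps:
r(q) = 0
u(l) = 1/(4*l²) (u(l) = (1/(2*l))² = 1/(4*l²))
-43*(-324 - u(b(3, r(2)))) = -43*(-324 - 1/(4*(-√(3 + 0))²)) = -43*(-324 - 1/(4*(-√3)²)) = -43*(-324 - 1/(4*3)) = -43*(-324 - 1*1/12) = -43*(-324 - 1/12) = -43*(-3889/12) = 167227/12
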